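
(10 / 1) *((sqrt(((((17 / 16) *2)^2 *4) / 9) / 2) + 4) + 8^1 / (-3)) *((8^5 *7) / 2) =2437120 *sqrt(2) / 3 + 4587520 / 3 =2678042.72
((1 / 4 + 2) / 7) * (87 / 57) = 261 / 532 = 0.49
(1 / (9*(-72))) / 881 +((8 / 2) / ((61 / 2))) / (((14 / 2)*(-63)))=-510445 / 1706384232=-0.00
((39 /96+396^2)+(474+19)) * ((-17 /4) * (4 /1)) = -85576317 /32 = -2674259.91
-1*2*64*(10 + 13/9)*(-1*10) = 131840/9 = 14648.89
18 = 18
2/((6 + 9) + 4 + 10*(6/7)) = 14/193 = 0.07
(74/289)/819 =74/236691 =0.00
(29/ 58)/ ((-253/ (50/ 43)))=-25/ 10879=-0.00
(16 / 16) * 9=9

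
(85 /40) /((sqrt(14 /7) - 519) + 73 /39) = -1671423 /406745182 - 25857 * sqrt(2) /3253961456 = -0.00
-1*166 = -166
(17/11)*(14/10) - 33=-1696/55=-30.84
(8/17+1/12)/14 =113/2856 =0.04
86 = 86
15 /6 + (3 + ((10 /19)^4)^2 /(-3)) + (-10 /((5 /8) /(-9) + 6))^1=165860994473611 /43511888511042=3.81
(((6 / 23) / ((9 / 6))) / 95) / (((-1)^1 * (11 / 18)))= -72 / 24035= -0.00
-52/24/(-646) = 13/3876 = 0.00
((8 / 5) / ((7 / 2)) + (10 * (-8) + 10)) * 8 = -19472 / 35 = -556.34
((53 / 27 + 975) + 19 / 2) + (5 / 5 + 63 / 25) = 1336477 / 1350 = 989.98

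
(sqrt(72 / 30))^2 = 2.40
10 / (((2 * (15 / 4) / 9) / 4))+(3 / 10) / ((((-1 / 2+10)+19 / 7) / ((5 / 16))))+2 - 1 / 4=45379 / 912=49.76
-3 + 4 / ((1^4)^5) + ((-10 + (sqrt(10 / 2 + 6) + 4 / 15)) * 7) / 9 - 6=-1697 / 135 + 7 * sqrt(11) / 9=-9.99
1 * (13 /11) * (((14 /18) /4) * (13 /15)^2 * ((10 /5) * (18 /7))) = 2197 /2475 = 0.89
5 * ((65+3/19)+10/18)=56185/171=328.57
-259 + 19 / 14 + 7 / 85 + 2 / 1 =-304117 / 1190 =-255.56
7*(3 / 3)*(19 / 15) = 133 / 15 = 8.87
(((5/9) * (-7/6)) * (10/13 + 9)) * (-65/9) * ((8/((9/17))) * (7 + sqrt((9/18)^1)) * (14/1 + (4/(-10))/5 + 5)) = 14296898 * sqrt(2)/2187 + 200156572/2187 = 100766.09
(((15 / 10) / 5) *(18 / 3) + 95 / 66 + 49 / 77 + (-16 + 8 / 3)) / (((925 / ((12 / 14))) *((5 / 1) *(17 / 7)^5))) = -7493521 / 361176124375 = -0.00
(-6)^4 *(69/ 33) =29808/ 11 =2709.82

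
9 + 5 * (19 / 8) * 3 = 357 / 8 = 44.62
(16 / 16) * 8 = 8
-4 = -4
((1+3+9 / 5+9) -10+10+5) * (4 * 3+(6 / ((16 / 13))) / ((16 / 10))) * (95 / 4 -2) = 8294319 / 1280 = 6479.94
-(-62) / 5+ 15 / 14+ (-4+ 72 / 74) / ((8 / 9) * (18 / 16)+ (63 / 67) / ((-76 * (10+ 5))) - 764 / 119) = 596809888909 / 42538675410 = 14.03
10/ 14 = 5/ 7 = 0.71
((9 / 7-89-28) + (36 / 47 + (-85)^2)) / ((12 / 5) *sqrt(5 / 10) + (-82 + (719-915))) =-8128744325 / 317818606-35088105 *sqrt(2) / 317818606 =-25.73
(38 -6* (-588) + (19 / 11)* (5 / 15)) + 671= 4237.58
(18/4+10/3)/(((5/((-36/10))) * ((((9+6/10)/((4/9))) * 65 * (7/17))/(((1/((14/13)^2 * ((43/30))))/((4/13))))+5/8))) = -68952/3622715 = -0.02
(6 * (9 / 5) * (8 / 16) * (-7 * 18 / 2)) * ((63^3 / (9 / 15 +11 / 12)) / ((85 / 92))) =-67080608784 / 1105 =-60706433.29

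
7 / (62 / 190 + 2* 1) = 665 / 221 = 3.01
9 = 9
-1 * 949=-949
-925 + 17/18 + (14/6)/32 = -923.98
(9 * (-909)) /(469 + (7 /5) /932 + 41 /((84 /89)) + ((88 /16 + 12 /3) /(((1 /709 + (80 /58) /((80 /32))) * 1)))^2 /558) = -19260813524452484040 /1207704586378744123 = -15.95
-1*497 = -497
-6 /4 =-3 /2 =-1.50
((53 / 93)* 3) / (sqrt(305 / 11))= 53* sqrt(3355) / 9455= 0.32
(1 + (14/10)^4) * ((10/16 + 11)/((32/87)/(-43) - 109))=-0.52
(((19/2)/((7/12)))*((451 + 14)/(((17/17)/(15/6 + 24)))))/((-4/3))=-4214295/28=-150510.54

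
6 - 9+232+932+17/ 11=12788/ 11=1162.55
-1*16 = -16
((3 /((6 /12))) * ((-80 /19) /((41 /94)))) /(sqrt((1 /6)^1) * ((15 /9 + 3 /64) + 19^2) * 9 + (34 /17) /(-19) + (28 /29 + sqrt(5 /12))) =-502456320 /(1445824 * sqrt(15) + 7462656 + 4719779493 * sqrt(6)) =-0.04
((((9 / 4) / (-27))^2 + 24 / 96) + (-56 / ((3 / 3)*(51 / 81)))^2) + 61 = 331754005 / 41616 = 7971.79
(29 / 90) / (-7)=-29 / 630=-0.05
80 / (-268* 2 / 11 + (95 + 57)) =0.77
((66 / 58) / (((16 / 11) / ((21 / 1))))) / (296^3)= 7623 / 12033531904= 0.00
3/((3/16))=16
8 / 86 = 4 / 43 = 0.09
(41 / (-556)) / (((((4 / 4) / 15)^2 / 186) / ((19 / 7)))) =-16300575 / 1946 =-8376.45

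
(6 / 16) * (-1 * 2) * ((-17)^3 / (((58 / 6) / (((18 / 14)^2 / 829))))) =3581577 / 4712036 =0.76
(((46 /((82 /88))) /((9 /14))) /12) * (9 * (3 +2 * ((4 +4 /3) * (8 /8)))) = 7084 /9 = 787.11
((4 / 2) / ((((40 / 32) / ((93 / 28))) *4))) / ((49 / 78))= 3627 / 1715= 2.11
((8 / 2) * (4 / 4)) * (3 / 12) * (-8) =-8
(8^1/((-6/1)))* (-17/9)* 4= 272/27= 10.07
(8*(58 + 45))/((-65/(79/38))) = -32548/1235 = -26.35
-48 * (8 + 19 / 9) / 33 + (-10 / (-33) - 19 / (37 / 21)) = -92263 / 3663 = -25.19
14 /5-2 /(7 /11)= -12 /35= -0.34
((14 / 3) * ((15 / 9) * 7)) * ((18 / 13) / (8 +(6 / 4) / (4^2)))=4480 / 481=9.31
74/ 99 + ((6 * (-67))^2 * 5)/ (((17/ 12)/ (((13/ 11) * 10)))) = 11344602058/ 1683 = 6740702.35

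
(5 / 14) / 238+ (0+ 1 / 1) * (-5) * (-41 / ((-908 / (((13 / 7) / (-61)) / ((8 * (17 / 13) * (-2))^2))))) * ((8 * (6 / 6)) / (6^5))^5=261424272342086791207735 / 174213135088766635559878656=0.00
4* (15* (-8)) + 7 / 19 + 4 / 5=-45489 / 95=-478.83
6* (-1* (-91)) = 546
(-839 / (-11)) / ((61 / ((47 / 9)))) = 39433 / 6039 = 6.53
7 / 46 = 0.15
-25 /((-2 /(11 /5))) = 27.50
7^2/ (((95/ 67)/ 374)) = 1227842/ 95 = 12924.65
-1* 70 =-70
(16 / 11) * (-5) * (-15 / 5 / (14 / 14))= 240 / 11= 21.82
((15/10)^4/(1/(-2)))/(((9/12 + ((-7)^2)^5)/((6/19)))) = -243/21468118981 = -0.00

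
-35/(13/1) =-35/13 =-2.69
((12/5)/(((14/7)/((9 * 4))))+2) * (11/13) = 2486/65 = 38.25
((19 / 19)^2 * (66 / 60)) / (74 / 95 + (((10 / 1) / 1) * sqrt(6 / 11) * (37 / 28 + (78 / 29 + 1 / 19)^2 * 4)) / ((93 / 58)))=-3648250204250421 / 89070482298967749038 + 166769190663596675 * sqrt(66) / 178140964597935498076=0.01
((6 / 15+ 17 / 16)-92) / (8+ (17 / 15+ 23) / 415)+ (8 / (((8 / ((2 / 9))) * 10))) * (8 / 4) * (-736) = -1587204499 / 36116640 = -43.95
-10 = -10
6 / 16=3 / 8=0.38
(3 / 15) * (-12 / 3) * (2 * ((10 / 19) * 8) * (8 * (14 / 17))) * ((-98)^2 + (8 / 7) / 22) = -1514520576 / 3553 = -426265.29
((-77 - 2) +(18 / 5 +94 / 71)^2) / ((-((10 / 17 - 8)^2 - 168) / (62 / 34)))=-0.88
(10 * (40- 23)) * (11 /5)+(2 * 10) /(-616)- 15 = 55281 /154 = 358.97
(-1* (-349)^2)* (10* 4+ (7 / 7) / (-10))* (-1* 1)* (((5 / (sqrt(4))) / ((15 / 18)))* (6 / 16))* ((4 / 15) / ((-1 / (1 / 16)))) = -91122.37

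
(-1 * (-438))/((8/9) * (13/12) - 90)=-5913/1202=-4.92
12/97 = 0.12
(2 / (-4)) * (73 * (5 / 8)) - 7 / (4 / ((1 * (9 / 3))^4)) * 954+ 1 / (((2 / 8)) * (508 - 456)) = -28132465 / 208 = -135252.24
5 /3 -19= -52 /3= -17.33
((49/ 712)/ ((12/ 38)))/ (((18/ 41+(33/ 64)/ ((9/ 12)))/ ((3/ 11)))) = 38171/ 723481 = 0.05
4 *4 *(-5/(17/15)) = -70.59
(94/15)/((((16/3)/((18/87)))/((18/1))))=1269/290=4.38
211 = 211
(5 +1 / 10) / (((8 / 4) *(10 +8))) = 0.14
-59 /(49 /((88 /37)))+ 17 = 25629 /1813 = 14.14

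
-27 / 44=-0.61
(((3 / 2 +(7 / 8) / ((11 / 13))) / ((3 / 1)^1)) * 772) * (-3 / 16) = -43039 / 352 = -122.27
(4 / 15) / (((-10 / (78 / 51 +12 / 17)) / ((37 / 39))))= -2812 / 49725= -0.06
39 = 39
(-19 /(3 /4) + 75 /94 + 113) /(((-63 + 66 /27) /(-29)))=2170389 /51230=42.37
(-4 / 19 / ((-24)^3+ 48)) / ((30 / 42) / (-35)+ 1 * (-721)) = -7 / 330264840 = -0.00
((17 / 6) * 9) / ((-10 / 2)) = -51 / 10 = -5.10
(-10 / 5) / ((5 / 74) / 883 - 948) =130684 / 61944211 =0.00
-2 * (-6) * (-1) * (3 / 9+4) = -52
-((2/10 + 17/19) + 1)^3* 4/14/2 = -7880599/6001625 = -1.31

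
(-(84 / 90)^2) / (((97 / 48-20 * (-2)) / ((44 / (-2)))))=68992 / 151275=0.46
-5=-5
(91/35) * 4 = 52/5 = 10.40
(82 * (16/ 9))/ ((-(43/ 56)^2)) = -247.25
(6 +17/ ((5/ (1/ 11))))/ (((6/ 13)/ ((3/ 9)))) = 4511/ 990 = 4.56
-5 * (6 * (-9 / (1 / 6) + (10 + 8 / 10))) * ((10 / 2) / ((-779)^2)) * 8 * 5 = 259200 / 606841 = 0.43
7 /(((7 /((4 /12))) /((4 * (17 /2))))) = 34 /3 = 11.33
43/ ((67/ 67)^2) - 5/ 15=128/ 3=42.67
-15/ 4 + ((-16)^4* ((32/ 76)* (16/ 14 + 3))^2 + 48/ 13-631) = 182844837993/ 919828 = 198781.55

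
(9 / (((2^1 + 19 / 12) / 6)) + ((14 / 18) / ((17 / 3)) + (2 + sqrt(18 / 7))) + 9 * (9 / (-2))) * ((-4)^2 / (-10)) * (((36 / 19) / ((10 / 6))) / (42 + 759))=86032 / 1626475-288 * sqrt(14) / 295925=0.05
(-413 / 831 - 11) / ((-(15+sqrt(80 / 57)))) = 544578 / 706073 - 38216 * sqrt(285) / 10591095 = 0.71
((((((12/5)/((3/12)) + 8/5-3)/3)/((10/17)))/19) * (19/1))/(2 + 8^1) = 697/1500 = 0.46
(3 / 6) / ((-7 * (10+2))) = -1 / 168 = -0.01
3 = 3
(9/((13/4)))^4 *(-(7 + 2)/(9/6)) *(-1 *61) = 614739456/28561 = 21523.74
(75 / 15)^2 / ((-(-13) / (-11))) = -275 / 13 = -21.15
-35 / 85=-7 / 17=-0.41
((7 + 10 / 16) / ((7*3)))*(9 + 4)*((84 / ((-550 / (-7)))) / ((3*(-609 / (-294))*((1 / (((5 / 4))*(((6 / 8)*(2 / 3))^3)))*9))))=38857 / 2756160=0.01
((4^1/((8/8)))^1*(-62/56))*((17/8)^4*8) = -2589151/3584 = -722.42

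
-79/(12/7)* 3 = -553/4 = -138.25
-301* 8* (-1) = 2408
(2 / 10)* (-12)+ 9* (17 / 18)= 6.10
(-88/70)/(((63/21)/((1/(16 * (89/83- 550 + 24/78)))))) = 11869/248623620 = 0.00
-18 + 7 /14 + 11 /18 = -152 /9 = -16.89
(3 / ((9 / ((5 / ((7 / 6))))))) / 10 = 1 / 7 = 0.14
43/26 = 1.65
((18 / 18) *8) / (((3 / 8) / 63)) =1344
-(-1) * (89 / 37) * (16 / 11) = 1424 / 407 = 3.50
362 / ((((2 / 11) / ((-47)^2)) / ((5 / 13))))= 1691584.23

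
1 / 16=0.06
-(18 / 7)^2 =-324 / 49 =-6.61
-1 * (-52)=52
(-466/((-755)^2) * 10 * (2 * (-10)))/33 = 3728/752433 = 0.00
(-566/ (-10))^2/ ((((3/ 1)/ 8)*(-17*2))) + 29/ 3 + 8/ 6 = -306331/ 1275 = -240.26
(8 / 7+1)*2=30 / 7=4.29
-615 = -615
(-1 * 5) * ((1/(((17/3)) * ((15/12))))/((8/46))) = -4.06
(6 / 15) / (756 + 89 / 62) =124 / 234805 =0.00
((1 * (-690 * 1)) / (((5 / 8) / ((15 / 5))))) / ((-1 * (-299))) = -11.08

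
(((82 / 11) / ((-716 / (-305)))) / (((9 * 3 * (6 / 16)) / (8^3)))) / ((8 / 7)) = 22408960 / 159489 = 140.50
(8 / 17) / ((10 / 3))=12 / 85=0.14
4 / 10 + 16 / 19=118 / 95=1.24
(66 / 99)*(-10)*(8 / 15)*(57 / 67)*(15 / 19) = -160 / 67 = -2.39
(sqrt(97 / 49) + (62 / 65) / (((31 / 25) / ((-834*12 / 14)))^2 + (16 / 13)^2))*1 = 2522781612000 / 4006410518041 + sqrt(97) / 7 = 2.04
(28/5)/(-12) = -7/15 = -0.47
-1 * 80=-80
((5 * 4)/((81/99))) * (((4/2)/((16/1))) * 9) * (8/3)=73.33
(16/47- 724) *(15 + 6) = -714252/47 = -15196.85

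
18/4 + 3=15/2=7.50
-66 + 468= 402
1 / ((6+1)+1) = 0.12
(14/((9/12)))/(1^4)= 56/3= 18.67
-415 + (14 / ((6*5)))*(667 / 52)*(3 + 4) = -291017 / 780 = -373.10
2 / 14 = 1 / 7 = 0.14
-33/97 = -0.34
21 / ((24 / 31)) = 27.12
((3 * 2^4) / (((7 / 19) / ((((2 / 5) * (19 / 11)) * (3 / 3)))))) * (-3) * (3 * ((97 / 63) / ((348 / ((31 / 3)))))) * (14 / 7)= -17368432 / 234465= -74.08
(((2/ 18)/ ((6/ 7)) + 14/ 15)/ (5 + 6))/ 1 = 287/ 2970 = 0.10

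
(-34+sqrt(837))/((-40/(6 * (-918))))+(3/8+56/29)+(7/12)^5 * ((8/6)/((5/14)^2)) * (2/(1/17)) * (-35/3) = -50328054217/10147680+4131 * sqrt(93)/10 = -975.77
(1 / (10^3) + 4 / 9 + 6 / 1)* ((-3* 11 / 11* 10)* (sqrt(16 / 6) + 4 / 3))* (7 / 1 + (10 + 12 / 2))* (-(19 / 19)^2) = 1334207 / 225 + 1334207* sqrt(6) / 450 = 13192.31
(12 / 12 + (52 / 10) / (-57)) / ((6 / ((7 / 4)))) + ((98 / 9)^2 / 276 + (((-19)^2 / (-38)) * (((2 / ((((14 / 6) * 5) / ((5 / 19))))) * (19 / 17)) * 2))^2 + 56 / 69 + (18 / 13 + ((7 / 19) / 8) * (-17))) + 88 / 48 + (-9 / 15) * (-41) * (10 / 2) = 127.86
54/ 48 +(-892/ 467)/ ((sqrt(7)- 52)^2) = 1.12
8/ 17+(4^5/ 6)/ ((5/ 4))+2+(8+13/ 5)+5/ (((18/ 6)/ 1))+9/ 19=245067/ 1615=151.74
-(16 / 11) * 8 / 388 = -32 / 1067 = -0.03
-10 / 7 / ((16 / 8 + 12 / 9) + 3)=-30 / 133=-0.23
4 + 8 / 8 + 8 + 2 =15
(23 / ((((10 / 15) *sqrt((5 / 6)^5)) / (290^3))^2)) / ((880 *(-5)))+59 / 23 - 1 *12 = -22021272992052991 / 1265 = -17408120942334.38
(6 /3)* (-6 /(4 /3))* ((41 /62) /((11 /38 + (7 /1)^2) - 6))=-7011 /50995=-0.14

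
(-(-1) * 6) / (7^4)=6 / 2401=0.00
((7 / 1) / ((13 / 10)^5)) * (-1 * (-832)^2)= -2867200000 / 2197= -1305052.34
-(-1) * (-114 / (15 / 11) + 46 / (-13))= -5664 / 65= -87.14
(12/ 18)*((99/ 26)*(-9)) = -297/ 13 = -22.85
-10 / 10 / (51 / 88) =-88 / 51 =-1.73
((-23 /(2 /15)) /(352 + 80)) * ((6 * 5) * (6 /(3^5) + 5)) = -234025 /3888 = -60.19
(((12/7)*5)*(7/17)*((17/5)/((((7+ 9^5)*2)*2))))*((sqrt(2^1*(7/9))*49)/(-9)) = -49*sqrt(14)/531504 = -0.00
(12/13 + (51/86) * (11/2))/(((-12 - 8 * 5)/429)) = -308781/8944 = -34.52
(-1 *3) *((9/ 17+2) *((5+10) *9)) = -17415/ 17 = -1024.41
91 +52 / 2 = 117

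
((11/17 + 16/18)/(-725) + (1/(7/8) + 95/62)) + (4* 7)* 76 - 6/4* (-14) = 20716931597/9628290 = 2151.67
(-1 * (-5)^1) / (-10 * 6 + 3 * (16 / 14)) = -35 / 396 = -0.09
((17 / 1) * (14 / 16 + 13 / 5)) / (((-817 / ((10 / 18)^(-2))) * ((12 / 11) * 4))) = -701811 / 13072000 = -0.05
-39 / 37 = -1.05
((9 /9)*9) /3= 3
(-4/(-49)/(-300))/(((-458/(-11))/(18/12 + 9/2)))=-11/280525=-0.00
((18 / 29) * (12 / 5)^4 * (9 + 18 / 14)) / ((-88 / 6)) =-20155392 / 1395625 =-14.44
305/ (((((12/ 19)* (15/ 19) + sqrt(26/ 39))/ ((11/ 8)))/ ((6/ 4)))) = -490517775/ 653768 + 1311680865* sqrt(6)/ 2615072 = 478.33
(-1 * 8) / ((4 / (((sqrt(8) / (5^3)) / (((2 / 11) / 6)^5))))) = -156541572 * sqrt(2) / 125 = -1771065.71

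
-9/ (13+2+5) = -9/ 20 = -0.45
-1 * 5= -5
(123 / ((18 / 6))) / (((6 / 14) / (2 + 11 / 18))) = 13489 / 54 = 249.80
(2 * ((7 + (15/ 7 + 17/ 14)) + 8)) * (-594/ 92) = -76329/ 322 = -237.05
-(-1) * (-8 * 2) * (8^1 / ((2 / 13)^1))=-832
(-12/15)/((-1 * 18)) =2/45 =0.04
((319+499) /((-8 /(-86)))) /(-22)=-17587 /44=-399.70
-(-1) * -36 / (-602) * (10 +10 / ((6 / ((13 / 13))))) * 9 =270 / 43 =6.28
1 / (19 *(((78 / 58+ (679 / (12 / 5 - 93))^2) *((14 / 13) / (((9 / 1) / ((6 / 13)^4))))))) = 245509699097 / 1456649520256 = 0.17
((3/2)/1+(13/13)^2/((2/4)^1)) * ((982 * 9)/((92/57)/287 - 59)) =-506032947/965089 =-524.34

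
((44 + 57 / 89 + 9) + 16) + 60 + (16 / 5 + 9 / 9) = 59559 / 445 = 133.84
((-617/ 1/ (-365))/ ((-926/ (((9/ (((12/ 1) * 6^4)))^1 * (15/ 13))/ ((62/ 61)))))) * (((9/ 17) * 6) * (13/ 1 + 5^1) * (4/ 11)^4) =-4064796/ 3390225290309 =-0.00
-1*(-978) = 978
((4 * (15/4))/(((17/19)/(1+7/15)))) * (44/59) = 18.34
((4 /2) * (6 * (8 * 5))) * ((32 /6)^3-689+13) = -2264960 /9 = -251662.22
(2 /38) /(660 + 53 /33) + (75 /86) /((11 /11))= 31114863 /35675122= 0.87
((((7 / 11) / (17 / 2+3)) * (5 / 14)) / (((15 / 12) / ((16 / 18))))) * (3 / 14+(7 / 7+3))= 0.06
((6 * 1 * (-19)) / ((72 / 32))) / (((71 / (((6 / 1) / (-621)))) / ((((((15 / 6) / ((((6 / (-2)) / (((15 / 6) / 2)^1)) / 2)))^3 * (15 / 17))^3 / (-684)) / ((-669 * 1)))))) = -476837158203125 / 62312159024489889792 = -0.00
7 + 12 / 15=39 / 5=7.80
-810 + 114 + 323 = -373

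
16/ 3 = 5.33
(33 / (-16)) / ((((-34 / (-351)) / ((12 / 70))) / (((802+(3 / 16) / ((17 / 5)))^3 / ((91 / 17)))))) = -27753538439526503967 / 78884700160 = -351824097.49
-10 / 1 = -10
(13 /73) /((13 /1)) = 1 /73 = 0.01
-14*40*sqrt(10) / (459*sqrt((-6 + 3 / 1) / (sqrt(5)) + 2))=-2800*sqrt(2) / (459*sqrt(10 - 3*sqrt(5)))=-4.75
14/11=1.27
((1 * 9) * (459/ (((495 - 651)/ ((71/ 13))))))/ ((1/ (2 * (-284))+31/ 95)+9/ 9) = -109.19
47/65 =0.72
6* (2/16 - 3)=-69/4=-17.25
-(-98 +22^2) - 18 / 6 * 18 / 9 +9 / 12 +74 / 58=-45237 / 116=-389.97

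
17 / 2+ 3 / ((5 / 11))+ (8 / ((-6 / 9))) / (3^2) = 413 / 30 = 13.77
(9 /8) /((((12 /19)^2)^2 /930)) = 6575.44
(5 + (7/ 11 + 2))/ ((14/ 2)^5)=12/ 26411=0.00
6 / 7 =0.86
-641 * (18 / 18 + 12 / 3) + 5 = -3200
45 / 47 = 0.96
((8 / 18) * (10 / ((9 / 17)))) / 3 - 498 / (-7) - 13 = 103661 / 1701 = 60.94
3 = 3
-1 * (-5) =5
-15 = -15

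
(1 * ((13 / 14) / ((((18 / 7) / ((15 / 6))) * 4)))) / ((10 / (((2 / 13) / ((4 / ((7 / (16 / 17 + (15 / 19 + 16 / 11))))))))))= 24871 / 13037184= 0.00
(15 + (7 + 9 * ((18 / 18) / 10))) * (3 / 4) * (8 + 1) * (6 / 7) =18549 / 140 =132.49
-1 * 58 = -58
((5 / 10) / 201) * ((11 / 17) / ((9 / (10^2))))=550 / 30753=0.02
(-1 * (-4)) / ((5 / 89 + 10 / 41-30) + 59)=3649 / 26729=0.14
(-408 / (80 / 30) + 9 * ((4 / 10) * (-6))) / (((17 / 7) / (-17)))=6111 / 5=1222.20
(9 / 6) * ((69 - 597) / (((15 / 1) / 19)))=-5016 / 5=-1003.20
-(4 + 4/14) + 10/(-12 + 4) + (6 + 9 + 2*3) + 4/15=15.73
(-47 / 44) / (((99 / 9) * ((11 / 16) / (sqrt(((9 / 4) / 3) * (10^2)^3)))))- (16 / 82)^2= -94000 * sqrt(3) / 1331- 64 / 1681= -122.36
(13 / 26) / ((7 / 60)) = 30 / 7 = 4.29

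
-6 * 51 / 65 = -306 / 65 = -4.71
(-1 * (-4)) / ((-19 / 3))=-12 / 19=-0.63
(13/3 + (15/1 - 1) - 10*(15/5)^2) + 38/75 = -1779/25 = -71.16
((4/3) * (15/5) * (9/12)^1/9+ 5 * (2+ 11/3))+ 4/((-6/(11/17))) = 480/17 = 28.24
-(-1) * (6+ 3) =9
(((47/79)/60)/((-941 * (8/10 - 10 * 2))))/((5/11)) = 0.00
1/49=0.02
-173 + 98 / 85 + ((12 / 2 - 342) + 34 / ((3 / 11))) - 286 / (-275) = -487229 / 1275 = -382.14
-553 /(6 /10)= -921.67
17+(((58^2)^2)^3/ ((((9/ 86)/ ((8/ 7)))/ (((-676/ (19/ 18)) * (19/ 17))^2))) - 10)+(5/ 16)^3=67186219057413250620781578853870539/ 8286208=8108198473585655902046096000.00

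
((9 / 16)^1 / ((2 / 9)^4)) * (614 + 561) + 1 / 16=69382591 / 256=271025.75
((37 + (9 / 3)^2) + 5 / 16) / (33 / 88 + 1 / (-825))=611325 / 4934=123.90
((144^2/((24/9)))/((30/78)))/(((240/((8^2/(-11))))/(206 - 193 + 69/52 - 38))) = 3190752/275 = 11602.73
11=11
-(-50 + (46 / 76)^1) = 1877 / 38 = 49.39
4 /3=1.33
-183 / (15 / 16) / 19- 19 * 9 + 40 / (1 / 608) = 2293179 / 95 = 24138.73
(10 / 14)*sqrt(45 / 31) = 15*sqrt(155) / 217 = 0.86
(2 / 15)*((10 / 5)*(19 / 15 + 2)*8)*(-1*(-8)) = 12544 / 225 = 55.75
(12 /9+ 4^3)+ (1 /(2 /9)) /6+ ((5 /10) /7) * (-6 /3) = 5539 /84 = 65.94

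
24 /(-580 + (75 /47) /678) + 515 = 3172523597 /6160735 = 514.96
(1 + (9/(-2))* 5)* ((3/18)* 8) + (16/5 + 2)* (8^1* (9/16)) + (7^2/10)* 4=43/3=14.33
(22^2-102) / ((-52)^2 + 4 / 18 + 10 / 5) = 1719 / 12178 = 0.14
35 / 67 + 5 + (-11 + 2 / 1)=-233 / 67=-3.48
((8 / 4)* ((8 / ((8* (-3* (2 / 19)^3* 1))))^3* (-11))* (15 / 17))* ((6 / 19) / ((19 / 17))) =49162945645 / 384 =128028504.28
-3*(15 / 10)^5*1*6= -2187 / 16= -136.69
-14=-14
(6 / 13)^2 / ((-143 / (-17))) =612 / 24167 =0.03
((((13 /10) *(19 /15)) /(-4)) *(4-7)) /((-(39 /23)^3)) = -231173 /912600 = -0.25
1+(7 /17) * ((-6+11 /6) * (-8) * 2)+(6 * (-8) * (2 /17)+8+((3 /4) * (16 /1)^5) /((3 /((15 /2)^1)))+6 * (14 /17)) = 1966115.75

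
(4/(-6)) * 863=-575.33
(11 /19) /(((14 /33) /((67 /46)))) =24321 /12236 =1.99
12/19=0.63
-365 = -365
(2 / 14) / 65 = 1 / 455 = 0.00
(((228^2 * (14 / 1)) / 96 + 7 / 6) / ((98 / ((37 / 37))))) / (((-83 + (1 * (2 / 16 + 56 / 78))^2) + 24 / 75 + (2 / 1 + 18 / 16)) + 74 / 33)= -14497969200 / 14354236771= -1.01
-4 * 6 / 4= -6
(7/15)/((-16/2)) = -0.06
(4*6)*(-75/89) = -1800/89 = -20.22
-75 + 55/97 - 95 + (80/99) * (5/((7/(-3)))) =-3835285/22407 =-171.16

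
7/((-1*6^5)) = -7/7776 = -0.00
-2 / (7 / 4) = -8 / 7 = -1.14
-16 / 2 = -8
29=29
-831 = -831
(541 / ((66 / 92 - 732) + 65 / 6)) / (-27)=12443 / 447399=0.03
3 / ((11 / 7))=21 / 11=1.91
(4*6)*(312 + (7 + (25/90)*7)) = 23108/3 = 7702.67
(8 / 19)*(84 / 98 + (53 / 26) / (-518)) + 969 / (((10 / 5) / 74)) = 2293646951 / 63973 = 35853.36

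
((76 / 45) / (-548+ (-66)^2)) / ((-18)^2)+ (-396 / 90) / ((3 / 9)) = -13.20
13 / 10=1.30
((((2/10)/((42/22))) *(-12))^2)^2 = 3748096/1500625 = 2.50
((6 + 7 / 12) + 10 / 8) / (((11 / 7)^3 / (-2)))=-4.04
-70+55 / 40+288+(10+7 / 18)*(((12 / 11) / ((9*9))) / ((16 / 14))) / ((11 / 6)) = 1564181 / 7128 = 219.44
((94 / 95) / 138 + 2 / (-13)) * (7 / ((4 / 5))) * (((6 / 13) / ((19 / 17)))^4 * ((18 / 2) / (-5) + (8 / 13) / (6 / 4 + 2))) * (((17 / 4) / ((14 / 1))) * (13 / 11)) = 354101753605779 / 16281834182583970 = 0.02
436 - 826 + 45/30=-777/2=-388.50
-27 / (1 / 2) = -54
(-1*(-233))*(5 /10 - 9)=-3961 /2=-1980.50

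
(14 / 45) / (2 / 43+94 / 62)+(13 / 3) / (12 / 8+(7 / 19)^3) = 5968855936 / 1993087305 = 2.99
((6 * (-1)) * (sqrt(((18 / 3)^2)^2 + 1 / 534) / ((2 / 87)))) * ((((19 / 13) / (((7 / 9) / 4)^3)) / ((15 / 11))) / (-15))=47130336 * sqrt(369562710) / 9921275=91322.36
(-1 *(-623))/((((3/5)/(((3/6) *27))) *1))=28035/2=14017.50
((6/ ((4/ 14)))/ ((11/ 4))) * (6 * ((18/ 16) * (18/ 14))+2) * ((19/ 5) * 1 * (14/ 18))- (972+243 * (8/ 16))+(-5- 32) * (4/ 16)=-568747/ 660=-861.74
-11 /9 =-1.22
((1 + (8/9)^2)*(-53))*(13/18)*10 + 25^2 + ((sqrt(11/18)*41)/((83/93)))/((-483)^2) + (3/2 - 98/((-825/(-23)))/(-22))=-258431603/4410450 + 1271*sqrt(22)/38725974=-58.60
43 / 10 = 4.30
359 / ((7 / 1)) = 359 / 7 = 51.29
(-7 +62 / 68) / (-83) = 207 / 2822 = 0.07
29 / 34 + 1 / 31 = 933 / 1054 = 0.89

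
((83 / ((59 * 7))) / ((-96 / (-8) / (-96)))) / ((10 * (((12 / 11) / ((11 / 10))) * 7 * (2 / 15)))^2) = -1215203 / 64758400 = -0.02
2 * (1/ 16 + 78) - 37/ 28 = 154.80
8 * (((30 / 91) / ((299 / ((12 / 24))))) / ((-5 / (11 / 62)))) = -132 / 843479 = -0.00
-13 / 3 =-4.33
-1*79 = -79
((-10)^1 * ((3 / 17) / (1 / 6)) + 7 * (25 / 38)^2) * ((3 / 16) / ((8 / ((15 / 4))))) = -8349525 / 12568576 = -0.66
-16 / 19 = -0.84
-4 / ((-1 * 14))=2 / 7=0.29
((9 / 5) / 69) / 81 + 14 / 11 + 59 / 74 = 2.07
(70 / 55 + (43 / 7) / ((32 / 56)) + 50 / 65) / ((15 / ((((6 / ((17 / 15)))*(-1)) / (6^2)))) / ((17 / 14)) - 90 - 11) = -7317 / 105820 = -0.07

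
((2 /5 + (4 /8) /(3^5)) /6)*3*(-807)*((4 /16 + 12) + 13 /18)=-122733671 /58320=-2104.49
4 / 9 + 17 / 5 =173 / 45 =3.84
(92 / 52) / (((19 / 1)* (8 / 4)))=23 / 494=0.05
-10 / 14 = -5 / 7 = -0.71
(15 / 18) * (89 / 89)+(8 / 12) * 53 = 217 / 6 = 36.17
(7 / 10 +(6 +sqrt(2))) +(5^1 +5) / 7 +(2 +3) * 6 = sqrt(2) +2669 / 70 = 39.54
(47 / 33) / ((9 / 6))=94 / 99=0.95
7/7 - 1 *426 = -425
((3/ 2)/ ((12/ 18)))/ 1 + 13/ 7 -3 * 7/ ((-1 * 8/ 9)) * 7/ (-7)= -1093/ 56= -19.52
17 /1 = 17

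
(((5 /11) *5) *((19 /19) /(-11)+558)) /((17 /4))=36100 /121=298.35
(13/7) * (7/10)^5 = 0.31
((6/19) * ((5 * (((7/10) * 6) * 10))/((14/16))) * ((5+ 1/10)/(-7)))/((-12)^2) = -51/133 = -0.38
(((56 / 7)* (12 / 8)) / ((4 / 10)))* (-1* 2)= -60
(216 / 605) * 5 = 216 / 121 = 1.79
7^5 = 16807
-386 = -386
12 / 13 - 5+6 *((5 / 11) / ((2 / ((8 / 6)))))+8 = 5.74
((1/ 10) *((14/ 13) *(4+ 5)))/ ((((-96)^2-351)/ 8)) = 56/ 64025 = 0.00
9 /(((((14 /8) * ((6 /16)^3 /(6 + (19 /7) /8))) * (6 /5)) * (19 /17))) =3862400 /8379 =460.96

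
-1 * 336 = -336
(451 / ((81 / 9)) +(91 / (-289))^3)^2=2508.00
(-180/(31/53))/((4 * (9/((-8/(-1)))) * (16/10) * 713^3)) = -1325/11236480007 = -0.00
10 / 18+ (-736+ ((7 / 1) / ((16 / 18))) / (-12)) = -211997 / 288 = -736.10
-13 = -13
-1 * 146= -146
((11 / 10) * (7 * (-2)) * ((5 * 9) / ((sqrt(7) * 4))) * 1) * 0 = 0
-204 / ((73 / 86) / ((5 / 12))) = -7310 / 73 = -100.14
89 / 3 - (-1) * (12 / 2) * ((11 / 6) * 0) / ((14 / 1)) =29.67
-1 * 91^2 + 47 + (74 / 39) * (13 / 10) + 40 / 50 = -123461 / 15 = -8230.73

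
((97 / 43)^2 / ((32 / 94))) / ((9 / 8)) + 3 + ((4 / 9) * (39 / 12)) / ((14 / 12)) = 4082927 / 232974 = 17.53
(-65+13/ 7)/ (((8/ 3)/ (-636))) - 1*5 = 105382/ 7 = 15054.57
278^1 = 278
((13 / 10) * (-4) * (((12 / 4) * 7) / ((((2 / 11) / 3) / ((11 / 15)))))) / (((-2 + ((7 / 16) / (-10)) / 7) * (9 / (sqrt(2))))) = 352352 * sqrt(2) / 4815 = 103.49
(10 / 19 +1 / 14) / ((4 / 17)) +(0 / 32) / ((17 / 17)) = 2703 / 1064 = 2.54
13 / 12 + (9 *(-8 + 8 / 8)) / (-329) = 719 / 564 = 1.27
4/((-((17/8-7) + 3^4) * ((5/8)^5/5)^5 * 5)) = -1208925819614629174706176/290393829345703125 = -4163056.16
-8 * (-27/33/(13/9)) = 648/143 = 4.53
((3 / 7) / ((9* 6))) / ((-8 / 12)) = -1 / 84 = -0.01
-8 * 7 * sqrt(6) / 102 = -28 * sqrt(6) / 51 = -1.34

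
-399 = -399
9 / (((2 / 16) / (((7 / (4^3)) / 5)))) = 63 / 40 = 1.58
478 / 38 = 239 / 19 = 12.58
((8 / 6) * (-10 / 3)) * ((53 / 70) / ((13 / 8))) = -1696 / 819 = -2.07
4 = 4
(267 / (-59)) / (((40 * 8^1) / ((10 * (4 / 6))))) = -89 / 944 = -0.09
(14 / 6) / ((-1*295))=-7 / 885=-0.01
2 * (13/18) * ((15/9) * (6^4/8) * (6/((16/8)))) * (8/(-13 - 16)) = -9360/29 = -322.76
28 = 28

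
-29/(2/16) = -232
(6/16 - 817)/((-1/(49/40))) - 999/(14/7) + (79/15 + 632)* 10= 6598591/960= 6873.53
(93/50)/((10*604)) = 93/302000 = 0.00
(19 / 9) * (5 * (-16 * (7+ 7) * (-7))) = 148960 / 9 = 16551.11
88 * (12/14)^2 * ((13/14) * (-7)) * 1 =-20592/49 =-420.24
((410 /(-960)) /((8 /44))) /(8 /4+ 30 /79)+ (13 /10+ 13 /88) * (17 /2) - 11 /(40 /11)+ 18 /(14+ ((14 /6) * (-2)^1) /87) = 1731500423 /180660480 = 9.58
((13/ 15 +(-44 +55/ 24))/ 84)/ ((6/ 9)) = -4901/ 6720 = -0.73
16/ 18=8/ 9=0.89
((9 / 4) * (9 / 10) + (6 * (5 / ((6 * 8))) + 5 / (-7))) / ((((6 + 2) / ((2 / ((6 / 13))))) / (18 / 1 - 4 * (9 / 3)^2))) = -10569 / 560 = -18.87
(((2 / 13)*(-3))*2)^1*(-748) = 8976 / 13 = 690.46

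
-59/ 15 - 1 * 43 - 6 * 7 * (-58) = 35836/ 15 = 2389.07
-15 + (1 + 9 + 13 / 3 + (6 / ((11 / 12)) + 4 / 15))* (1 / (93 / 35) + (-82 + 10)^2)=560660236 / 5115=109610.99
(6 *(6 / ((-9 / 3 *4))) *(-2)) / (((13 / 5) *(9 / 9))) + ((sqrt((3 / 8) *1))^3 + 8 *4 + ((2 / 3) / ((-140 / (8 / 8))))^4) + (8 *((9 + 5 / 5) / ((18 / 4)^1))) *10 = 3 *sqrt(6) / 32 + 5362057260013 / 25282530000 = 212.32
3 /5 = 0.60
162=162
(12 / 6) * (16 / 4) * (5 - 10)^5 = -25000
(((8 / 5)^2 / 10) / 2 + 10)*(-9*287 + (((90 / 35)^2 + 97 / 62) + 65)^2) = 16193739508077 / 576840250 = 28073.18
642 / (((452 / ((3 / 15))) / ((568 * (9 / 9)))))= 91164 / 565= 161.35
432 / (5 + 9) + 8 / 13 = 2864 / 91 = 31.47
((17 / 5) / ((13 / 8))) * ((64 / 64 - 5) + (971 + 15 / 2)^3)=127415245837 / 65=1960234551.34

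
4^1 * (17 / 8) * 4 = 34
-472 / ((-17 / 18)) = 8496 / 17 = 499.76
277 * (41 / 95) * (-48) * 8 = -4361088 / 95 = -45906.19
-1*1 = -1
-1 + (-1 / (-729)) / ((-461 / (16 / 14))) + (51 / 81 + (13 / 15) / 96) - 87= -32882573009 / 376397280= -87.36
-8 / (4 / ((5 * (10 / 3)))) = -100 / 3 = -33.33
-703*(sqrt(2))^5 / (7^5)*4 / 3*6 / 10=-11248*sqrt(2) / 84035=-0.19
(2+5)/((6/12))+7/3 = 16.33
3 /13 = 0.23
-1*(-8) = 8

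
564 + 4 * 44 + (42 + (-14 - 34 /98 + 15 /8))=301655 /392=769.53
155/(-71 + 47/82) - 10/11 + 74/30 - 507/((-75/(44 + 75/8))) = 16639933/46200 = 360.17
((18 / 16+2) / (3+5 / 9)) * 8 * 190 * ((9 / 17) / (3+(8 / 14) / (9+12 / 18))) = 1446375 / 6256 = 231.20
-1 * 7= -7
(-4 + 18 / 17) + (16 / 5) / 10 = -1114 / 425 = -2.62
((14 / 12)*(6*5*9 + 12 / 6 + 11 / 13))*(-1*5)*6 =-124145 / 13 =-9549.62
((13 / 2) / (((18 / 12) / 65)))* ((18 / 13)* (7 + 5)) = 4680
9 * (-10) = -90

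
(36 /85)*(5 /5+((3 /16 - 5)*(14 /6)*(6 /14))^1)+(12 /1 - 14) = -1229 /340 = -3.61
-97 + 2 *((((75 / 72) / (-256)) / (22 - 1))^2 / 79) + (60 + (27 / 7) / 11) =-265092272743717 / 7233205174272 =-36.65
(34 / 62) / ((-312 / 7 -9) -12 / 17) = -2023 / 200229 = -0.01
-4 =-4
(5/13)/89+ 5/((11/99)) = 52070/1157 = 45.00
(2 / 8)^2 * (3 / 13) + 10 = 2083 / 208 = 10.01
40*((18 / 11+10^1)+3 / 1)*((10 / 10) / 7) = 920 / 11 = 83.64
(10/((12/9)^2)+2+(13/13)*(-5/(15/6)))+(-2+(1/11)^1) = 3.72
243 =243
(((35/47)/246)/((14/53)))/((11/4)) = 265/63591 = 0.00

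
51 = 51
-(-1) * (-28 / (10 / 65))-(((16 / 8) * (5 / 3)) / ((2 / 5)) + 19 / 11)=-6338 / 33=-192.06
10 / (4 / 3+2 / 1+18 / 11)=165 / 82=2.01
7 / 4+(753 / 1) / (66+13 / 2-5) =2323 / 180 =12.91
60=60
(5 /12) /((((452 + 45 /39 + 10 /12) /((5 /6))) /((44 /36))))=3575 /3824388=0.00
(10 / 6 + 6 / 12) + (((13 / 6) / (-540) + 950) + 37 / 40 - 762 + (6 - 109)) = 71351 / 810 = 88.09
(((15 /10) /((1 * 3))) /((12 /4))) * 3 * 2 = 1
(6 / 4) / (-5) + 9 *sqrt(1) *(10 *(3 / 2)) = 1347 / 10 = 134.70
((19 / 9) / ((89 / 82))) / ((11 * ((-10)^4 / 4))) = 779 / 11013750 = 0.00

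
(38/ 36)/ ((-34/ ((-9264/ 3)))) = 14668/ 153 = 95.87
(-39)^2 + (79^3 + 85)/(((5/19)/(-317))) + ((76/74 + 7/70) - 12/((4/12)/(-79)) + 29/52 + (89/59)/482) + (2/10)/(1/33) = -81253097795764441/136786780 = -594012797.11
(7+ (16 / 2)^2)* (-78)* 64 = -354432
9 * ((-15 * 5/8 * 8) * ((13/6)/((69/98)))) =-2077.17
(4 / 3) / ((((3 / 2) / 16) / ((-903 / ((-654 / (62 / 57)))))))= 1194368 / 55917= 21.36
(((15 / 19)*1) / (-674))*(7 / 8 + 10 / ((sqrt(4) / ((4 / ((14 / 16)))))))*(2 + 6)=-19935 / 89642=-0.22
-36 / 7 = -5.14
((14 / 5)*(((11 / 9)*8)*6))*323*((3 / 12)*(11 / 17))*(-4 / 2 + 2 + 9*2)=772464 / 5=154492.80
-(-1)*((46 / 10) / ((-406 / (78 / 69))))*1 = -13 / 1015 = -0.01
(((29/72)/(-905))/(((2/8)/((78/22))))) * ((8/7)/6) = -754/627165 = -0.00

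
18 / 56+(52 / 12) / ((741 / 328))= 2.24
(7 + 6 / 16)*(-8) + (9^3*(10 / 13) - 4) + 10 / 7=45427 / 91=499.20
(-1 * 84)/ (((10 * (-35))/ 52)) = 312/ 25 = 12.48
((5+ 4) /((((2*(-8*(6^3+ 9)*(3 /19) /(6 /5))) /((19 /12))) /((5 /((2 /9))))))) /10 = -0.07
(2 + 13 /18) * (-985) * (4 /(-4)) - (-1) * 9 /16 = 2681.95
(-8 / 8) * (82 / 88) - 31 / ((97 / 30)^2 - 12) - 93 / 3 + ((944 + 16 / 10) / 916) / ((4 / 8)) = -687448219 / 70078580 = -9.81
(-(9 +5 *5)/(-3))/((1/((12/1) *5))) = 680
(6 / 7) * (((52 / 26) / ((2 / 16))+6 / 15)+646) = 19872 / 35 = 567.77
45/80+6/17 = 249/272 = 0.92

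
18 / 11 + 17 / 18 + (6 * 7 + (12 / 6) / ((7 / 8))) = 64957 / 1386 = 46.87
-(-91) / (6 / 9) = 273 / 2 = 136.50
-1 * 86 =-86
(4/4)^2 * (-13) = -13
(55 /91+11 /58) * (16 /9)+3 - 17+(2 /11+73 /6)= -41779 /174174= -0.24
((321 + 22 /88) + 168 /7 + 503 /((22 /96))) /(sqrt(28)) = 111767 * sqrt(7) /616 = 480.04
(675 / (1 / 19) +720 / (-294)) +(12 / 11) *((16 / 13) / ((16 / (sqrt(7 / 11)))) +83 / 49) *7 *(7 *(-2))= 6813747 / 539 - 1176 *sqrt(77) / 1573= 12634.90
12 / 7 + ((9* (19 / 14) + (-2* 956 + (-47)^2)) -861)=-550.07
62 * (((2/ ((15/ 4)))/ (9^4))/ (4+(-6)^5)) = -124/ 191220345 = -0.00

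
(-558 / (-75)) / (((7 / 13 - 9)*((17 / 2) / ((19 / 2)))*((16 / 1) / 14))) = -160797 / 187000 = -0.86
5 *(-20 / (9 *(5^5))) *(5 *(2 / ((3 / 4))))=-32 / 675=-0.05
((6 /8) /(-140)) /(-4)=3 /2240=0.00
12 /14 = 6 /7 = 0.86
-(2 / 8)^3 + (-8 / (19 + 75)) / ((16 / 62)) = -1039 / 3008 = -0.35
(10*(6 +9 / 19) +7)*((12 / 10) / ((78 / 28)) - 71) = -5062.41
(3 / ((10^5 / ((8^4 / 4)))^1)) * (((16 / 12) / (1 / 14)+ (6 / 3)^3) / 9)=512 / 5625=0.09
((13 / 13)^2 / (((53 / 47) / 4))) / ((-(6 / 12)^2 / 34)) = -25568 / 53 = -482.42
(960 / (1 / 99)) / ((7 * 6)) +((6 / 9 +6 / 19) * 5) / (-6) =2707660 / 1197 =2262.04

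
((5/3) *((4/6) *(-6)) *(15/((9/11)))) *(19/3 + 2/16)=-42625/54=-789.35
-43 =-43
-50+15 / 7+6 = -293 / 7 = -41.86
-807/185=-4.36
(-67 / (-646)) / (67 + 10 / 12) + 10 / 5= 263123 / 131461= 2.00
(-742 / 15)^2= 550564 / 225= 2446.95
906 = 906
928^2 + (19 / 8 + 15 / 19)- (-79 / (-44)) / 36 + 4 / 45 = 861187.20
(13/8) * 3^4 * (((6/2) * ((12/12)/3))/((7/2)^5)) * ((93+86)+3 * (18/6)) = 791856/16807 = 47.11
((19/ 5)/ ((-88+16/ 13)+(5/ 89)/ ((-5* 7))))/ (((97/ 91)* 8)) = -14003171/ 2726697160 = -0.01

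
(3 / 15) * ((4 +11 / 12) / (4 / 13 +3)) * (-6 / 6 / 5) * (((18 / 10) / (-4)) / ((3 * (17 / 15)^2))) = 6903 / 994160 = 0.01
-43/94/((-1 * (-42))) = -43/3948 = -0.01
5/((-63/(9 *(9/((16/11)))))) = -495/112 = -4.42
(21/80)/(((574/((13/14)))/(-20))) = -39/4592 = -0.01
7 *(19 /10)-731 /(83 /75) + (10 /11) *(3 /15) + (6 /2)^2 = -5825491 /9130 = -638.06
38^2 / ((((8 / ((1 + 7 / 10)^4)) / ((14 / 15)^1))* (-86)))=-211057567 / 12900000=-16.36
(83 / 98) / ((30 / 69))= 1.95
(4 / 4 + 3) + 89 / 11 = 133 / 11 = 12.09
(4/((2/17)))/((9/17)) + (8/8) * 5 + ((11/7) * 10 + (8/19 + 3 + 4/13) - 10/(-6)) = 1405655/15561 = 90.33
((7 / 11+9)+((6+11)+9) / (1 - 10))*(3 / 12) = 167 / 99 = 1.69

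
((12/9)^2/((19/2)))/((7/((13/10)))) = 208/5985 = 0.03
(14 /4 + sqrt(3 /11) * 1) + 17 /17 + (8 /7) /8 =sqrt(33) /11 + 65 /14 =5.17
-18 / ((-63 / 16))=32 / 7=4.57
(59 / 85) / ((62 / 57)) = 0.64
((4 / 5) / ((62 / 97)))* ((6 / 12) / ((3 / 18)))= 582 / 155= 3.75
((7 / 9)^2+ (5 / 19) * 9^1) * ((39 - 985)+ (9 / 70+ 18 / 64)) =-151445723 / 53865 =-2811.58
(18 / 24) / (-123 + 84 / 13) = -13 / 2020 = -0.01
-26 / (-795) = 26 / 795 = 0.03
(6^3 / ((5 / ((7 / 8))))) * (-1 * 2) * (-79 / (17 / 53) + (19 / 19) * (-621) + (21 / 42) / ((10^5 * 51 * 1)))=557323199937 / 8500000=65567.44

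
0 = 0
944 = 944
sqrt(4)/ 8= 1/ 4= 0.25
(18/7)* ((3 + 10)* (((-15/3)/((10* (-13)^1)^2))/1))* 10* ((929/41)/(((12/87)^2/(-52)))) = 7031601/1148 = 6125.09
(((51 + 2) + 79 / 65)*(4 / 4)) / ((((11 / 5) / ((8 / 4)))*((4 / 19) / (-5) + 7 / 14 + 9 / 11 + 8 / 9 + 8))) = 12052080 / 2485639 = 4.85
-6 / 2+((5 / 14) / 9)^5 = -95273905003 / 31757969376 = -3.00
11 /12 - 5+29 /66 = -481 /132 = -3.64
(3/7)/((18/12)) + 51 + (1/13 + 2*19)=8132/91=89.36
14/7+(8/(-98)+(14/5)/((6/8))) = 5.65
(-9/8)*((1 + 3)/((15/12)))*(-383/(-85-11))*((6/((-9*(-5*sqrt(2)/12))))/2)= -1149*sqrt(2)/200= -8.12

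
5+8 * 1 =13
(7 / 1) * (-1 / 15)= -7 / 15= -0.47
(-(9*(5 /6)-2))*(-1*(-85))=-935 /2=-467.50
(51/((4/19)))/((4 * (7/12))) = 2907/28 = 103.82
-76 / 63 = -1.21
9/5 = 1.80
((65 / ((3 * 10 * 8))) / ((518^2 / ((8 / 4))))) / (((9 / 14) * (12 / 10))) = 65 / 24839136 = 0.00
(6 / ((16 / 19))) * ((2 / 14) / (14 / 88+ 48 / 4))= 627 / 7490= 0.08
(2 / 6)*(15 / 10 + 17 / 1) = 37 / 6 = 6.17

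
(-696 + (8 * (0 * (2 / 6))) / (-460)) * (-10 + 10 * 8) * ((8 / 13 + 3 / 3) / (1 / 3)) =-3069360 / 13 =-236104.62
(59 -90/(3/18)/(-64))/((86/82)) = 44239/688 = 64.30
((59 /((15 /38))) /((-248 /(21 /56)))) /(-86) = 1121 /426560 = 0.00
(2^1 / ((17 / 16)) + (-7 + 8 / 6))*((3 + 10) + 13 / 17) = -15054 / 289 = -52.09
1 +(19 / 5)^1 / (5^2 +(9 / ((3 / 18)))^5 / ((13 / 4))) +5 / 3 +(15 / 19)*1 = 1809110528764 / 523448219985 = 3.46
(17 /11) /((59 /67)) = 1139 /649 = 1.76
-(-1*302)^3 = 27543608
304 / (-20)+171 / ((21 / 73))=20273 / 35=579.23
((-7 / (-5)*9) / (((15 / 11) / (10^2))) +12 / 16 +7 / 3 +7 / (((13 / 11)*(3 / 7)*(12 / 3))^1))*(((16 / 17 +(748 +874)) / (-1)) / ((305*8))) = -33375623 / 53924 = -618.94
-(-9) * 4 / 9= 4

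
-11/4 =-2.75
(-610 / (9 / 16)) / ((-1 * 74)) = 4880 / 333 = 14.65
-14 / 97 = -0.14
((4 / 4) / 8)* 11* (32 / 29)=44 / 29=1.52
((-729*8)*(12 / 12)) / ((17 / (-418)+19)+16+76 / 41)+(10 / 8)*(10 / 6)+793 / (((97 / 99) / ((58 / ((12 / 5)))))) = 14248931507131 / 734368764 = 19402.97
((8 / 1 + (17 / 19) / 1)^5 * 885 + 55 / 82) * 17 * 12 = 1020447870746072250 / 101520059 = 10051687132.55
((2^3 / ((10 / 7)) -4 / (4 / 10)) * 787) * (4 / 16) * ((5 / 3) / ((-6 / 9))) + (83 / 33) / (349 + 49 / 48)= 1599914139 / 739244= 2164.26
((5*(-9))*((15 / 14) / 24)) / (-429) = 0.00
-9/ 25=-0.36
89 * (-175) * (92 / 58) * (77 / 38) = -27583325 / 551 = -50060.48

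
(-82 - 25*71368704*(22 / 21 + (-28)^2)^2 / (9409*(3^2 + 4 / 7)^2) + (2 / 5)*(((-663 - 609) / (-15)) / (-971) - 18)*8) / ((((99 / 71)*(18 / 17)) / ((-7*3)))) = 5525486234171387453353363 / 304515050184675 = 18145199164.44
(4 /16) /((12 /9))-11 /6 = -79 /48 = -1.65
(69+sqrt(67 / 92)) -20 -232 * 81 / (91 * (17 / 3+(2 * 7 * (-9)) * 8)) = sqrt(1541) / 46+13464589 / 273637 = 50.06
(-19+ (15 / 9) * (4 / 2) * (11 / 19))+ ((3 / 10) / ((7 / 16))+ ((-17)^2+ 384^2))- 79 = 294560983 / 1995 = 147649.62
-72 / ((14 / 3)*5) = -108 / 35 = -3.09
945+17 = 962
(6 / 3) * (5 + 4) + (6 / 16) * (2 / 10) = 723 / 40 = 18.08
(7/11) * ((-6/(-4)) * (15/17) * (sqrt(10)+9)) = 315 * sqrt(10)/374+2835/374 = 10.24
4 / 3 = 1.33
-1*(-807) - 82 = 725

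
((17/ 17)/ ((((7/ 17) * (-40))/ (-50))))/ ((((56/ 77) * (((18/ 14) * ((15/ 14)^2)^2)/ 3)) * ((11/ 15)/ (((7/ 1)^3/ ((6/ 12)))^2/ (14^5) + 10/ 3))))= 4122517/ 97200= 42.41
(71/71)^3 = 1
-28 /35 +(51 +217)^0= 1 /5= 0.20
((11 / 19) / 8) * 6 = 33 / 76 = 0.43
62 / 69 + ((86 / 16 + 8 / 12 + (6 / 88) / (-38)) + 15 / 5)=47774 / 4807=9.94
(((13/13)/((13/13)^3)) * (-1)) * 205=-205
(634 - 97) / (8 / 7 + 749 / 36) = 135324 / 5531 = 24.47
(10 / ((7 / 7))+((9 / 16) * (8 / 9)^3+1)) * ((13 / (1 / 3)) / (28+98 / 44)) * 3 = 263978 / 5985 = 44.11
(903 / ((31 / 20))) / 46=9030 / 713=12.66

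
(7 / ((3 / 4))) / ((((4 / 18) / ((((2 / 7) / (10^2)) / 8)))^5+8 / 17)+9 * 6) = 0.00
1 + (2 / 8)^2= 17 / 16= 1.06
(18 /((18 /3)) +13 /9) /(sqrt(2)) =20* sqrt(2) /9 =3.14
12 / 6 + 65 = 67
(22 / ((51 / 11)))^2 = 58564 / 2601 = 22.52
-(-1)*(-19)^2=361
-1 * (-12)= 12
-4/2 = -2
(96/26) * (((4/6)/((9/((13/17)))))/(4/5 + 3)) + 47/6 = 45863/5814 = 7.89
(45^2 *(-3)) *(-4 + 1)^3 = 164025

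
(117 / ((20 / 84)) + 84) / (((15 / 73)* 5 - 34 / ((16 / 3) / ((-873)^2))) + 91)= -1680168 / 14186762615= -0.00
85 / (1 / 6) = 510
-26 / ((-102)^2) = -13 / 5202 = -0.00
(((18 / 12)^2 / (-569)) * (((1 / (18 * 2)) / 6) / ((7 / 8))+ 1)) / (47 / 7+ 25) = -95 / 757908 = -0.00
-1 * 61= -61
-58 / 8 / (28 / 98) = -203 / 8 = -25.38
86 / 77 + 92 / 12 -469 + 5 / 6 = -70745 / 154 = -459.38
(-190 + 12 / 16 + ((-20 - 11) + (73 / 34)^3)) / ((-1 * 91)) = 8267689 / 3576664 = 2.31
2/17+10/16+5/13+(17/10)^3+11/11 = 777949/110500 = 7.04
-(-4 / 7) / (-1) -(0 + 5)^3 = -879 / 7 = -125.57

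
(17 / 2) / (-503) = -17 / 1006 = -0.02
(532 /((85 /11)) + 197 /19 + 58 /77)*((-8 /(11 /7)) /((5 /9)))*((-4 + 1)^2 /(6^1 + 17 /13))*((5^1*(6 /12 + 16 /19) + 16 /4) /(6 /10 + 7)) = -1271.88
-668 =-668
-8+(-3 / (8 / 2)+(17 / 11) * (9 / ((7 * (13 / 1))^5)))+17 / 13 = -2043465262227 / 274574143844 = -7.44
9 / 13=0.69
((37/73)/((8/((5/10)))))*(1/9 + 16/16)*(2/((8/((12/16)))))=185/28032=0.01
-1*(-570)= 570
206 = 206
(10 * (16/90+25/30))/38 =91/342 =0.27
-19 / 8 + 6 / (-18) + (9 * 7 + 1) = 1471 / 24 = 61.29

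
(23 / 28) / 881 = 23 / 24668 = 0.00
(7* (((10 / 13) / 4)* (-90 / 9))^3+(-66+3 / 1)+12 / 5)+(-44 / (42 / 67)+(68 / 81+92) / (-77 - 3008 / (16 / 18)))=-3893185550272 / 21556821195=-180.60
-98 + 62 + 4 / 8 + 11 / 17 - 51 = -2919 / 34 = -85.85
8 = 8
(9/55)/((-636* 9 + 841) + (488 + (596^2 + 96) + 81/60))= 36/77202037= 0.00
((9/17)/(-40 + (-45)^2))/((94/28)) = 126/1586015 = 0.00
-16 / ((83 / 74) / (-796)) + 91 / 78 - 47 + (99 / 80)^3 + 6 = 1442788036451 / 127488000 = 11317.05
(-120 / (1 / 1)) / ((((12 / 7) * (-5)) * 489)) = 14 / 489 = 0.03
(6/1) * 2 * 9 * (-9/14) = -486/7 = -69.43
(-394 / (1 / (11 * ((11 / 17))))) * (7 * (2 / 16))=-166859 / 68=-2453.81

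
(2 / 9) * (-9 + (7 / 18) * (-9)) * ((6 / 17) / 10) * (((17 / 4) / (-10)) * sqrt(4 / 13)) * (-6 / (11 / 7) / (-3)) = 7 * sqrt(13) / 858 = 0.03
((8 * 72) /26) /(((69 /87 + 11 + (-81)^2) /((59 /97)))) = 54752 /26706719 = 0.00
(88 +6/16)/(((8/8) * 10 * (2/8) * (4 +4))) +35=6307/160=39.42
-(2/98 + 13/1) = -638/49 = -13.02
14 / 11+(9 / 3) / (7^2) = 719 / 539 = 1.33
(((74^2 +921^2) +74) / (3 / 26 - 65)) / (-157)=22198566 / 264859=83.81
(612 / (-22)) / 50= -153 / 275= -0.56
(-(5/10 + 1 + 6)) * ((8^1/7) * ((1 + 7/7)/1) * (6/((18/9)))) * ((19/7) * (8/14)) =-27360/343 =-79.77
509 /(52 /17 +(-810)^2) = 8653 /11153752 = 0.00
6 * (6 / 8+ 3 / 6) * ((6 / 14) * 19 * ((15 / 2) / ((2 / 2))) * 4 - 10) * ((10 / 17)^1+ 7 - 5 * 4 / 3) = 192700 / 119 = 1619.33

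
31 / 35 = 0.89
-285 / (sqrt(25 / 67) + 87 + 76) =-1037495 / 593366 + 475 * sqrt(67) / 593366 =-1.74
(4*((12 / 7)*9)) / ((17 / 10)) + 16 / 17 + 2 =4670 / 119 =39.24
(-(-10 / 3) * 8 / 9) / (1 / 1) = 80 / 27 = 2.96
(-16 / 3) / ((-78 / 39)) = 8 / 3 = 2.67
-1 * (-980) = 980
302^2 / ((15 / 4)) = 364816 / 15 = 24321.07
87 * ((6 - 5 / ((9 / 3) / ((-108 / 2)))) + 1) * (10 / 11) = 84390 / 11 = 7671.82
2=2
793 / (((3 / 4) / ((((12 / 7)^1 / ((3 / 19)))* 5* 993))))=398974160 / 7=56996308.57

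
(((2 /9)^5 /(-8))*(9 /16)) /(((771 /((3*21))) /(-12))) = 0.00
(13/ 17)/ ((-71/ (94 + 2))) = -1248/ 1207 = -1.03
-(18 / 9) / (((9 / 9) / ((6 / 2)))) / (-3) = 2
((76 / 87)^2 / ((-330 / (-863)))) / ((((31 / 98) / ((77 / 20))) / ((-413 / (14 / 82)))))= -1033970093324 / 17597925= -58755.23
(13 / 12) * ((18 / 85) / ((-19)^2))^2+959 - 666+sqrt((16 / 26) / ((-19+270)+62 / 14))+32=sqrt(81354) / 5811+306009998476 / 941569225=325.05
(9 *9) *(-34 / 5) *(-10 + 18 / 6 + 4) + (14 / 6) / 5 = 24793 / 15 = 1652.87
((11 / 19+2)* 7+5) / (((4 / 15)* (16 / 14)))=22995 / 304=75.64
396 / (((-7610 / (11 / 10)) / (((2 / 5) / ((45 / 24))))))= -0.01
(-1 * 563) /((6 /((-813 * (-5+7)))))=152573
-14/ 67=-0.21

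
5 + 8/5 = 33/5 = 6.60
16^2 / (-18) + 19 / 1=43 / 9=4.78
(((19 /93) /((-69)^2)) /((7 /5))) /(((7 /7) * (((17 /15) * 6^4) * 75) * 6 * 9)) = 19 /3687456050208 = 0.00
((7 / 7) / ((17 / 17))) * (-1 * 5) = -5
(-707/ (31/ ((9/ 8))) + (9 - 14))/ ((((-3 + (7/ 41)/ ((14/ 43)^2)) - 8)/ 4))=4364122/ 334149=13.06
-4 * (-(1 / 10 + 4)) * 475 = 7790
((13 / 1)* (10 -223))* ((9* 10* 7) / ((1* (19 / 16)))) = -27911520 / 19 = -1469027.37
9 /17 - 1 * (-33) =570 /17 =33.53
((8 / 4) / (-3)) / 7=-2 / 21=-0.10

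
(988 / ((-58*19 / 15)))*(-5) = 1950 / 29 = 67.24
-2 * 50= -100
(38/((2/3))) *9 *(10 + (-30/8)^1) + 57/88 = 282207/88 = 3206.90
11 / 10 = 1.10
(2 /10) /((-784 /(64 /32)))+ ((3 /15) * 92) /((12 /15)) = 45079 /1960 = 23.00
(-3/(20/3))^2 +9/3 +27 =12081/400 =30.20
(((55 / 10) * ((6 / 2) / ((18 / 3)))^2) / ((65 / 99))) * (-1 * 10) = -1089 / 52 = -20.94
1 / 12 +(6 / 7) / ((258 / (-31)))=-71 / 3612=-0.02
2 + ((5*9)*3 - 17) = 120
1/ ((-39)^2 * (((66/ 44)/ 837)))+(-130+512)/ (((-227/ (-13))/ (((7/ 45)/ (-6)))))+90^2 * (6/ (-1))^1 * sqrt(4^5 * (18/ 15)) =-311040 * sqrt(30) - 1037399/ 5179005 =-1703636.44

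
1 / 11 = 0.09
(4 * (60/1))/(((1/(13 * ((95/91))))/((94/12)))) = 178600/7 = 25514.29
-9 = -9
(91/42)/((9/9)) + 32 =205/6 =34.17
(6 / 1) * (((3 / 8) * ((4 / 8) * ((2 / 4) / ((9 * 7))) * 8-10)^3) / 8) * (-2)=557.16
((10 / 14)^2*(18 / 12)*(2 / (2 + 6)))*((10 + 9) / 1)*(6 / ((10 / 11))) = 9405 / 392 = 23.99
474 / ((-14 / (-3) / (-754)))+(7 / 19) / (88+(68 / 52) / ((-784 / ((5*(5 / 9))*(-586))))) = -42378540995466 / 553354081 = -76584.85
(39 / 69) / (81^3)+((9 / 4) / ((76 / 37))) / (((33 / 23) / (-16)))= -31205681362 / 2554636887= -12.22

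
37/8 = 4.62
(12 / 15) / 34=2 / 85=0.02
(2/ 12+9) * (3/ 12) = 2.29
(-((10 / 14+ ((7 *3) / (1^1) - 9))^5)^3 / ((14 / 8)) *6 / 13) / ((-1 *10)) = 2089446933731991429451594750188 / 2160140487024065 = 967273631637975.03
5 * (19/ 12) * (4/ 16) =95/ 48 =1.98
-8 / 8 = -1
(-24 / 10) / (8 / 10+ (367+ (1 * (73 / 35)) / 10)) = -840 / 128803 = -0.01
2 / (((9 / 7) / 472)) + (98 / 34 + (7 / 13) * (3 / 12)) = 5865475 / 7956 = 737.24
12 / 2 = 6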